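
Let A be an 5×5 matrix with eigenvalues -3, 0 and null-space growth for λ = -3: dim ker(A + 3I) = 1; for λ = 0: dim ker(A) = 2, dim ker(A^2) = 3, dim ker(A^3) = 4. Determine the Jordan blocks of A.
Jordan blocks: (-3, 1), (0, 3), (0, 1)

λ = -3: successive nullity increments [1] count blocks of size ≥ k; block sizes are [1].
λ = 0: successive nullity increments [2, 1, 1] count blocks of size ≥ k; block sizes are [3, 1].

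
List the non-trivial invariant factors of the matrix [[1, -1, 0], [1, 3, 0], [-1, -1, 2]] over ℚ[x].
The Jordan structure of A has elementary divisors (x - 2)^2, (x - 2). Arranging the block sizes at each eigenvalue in decreasing order and taking row products gives the invariant factors.

Invariant factors (smallest first, each dividing the next): x - 2, (x - 2)^2.

Check: the last factor (x - 2)^2 is the minimal polynomial, and the product (x - 2)^3 is the characteristic polynomial.

x - 2, (x - 2)^2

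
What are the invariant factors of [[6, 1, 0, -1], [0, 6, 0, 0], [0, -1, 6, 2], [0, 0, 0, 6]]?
(x - 6)^2, (x - 6)^2

The Jordan structure of A has elementary divisors (x - 6)^2, (x - 6)^2. Arranging the block sizes at each eigenvalue in decreasing order and taking row products gives the invariant factors.

Invariant factors (smallest first, each dividing the next): (x - 6)^2, (x - 6)^2.

Check: the last factor (x - 6)^2 is the minimal polynomial, and the product (x - 6)^4 is the characteristic polynomial.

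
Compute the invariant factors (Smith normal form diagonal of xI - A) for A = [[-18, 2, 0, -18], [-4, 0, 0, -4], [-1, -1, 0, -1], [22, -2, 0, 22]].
x, x^2(x - 4)

The Jordan structure of A has elementary divisors x^2, x, (x - 4). Arranging the block sizes at each eigenvalue in decreasing order and taking row products gives the invariant factors.

Invariant factors (smallest first, each dividing the next): x, x^2(x - 4).

Check: the last factor x^2(x - 4) is the minimal polynomial, and the product x^3(x - 4) is the characteristic polynomial.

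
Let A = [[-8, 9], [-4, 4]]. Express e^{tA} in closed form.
e^{tA} = [[(1 - 6*t)*e^{-2*t}, 9*t*e^{-2*t}], [-4*t*e^{-2*t}, (6*t + 1)*e^{-2*t}]]

A has Jordan form J = [[-2, 1], [0, -2]] with A = PJP^{-1}, so e^{tA} = P e^{tJ} P^{-1}.

For a Jordan block J_k(λ), e^{tJ_k(λ)} = e^{λt} · (I + tN + t^2 N^2/2! + ... + t^{k-1} N^{k-1}/(k-1)!) where N is the nilpotent superdiagonal part.

Assembling the blocks and conjugating back gives the entries of e^{tA} as shown above.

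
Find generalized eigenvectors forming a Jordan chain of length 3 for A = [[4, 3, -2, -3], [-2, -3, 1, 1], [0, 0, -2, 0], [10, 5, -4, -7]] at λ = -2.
v_1 = [[0, 0, 1, 0]]^T, v_2 = [[-2, 1, 0, -4]]^T, v_3 = [[3, -1, 0, 5]]^T

We seek v_1 ∈ ker((A + 2I)^3) \ ker((A + 2I)^2), then set v_{i+1} = (A + 2I) v_i.

One such chain is v_1 = [[0, 0, 1, 0]]^T, v_2 = [[-2, 1, 0, -4]]^T, v_3 = [[3, -1, 0, 5]]^T. Check: (A + 2I) v_3 = [[0, 0, 0, 0]]^T = 0.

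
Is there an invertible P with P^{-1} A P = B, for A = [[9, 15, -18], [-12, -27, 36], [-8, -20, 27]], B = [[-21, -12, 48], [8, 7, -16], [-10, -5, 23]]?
Yes.

Two matrices over a field are similar if and only if they have the same invariant factors.

Both A and B have characteristic polynomial (x - 3)^3 and minimal polynomial (x - 3)^2. Computing further, both have invariant factors x - 3, (x - 3)^2. Hence A and B are similar.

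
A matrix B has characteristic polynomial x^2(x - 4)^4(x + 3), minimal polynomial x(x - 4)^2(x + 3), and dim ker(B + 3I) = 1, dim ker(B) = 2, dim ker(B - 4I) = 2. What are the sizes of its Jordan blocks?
Jordan blocks: (-3, 1), (0, 1), (0, 1), (4, 2), (4, 2)

λ = -3: algebraic multiplicity 1 (exponent in χ_B), largest block size 1 (exponent in m_B), 1 block (geometric multiplicity). This forces block sizes [1].
λ = 0: algebraic multiplicity 2 (exponent in χ_B), largest block size 1 (exponent in m_B), 2 blocks (geometric multiplicity). These force block sizes [1, 1].
λ = 4: algebraic multiplicity 4 (exponent in χ_B), largest block size 2 (exponent in m_B), 2 blocks (geometric multiplicity). These force block sizes [2, 2].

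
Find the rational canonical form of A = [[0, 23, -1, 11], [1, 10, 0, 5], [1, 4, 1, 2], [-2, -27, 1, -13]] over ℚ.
The invariant factors of A (the non-unit diagonal entries of the Smith normal form of xI - A over ℚ[x]) are (x + 2)(x^3 - 4), each dividing the next. The characteristic polynomial is their product, (x + 2)(x^3 - 4).

The rational canonical form is the block-diagonal matrix of companion matrices C(f_i):
R = [[0, 0, 0, 8], [1, 0, 0, 4], [0, 1, 0, 0], [0, 0, 1, -2]].

Note the characteristic polynomial does not split into linear factors over ℚ, so A has no Jordan form over ℚ; the rational canonical form exists over any field.

R = [[0, 0, 0, 8], [1, 0, 0, 4], [0, 1, 0, 0], [0, 0, 1, -2]]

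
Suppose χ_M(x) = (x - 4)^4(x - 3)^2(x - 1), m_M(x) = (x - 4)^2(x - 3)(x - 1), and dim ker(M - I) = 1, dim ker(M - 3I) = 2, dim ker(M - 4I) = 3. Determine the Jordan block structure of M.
Jordan blocks: (1, 1), (3, 1), (3, 1), (4, 2), (4, 1), (4, 1)

λ = 1: algebraic multiplicity 1 (exponent in χ_M), largest block size 1 (exponent in m_M), 1 block (geometric multiplicity). This forces block sizes [1].
λ = 3: algebraic multiplicity 2 (exponent in χ_M), largest block size 1 (exponent in m_M), 2 blocks (geometric multiplicity). These force block sizes [1, 1].
λ = 4: algebraic multiplicity 4 (exponent in χ_M), largest block size 2 (exponent in m_M), 3 blocks (geometric multiplicity). These force block sizes [2, 1, 1].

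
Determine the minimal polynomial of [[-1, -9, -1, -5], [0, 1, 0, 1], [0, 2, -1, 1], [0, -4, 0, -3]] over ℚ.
The characteristic polynomial factors as (x + 1)^4. The minimal polynomial is ∏(x - λ)^{k_λ} where k_λ is the size of the largest Jordan block at λ.

For λ = -1: rank(A + I) = 2, and the largest Jordan block has size 2 (the smallest k with rank((A + I)^k) = rank((A + I)^(k+1))).

So m_A(x) = (x + 1)^2.

m_A(x) = (x + 1)^2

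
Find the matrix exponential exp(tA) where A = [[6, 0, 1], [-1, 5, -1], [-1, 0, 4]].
e^{tA} = [[(t + 1)*e^{5*t}, 0, t*e^{5*t}], [-t*e^{5*t}, e^{5*t}, -t*e^{5*t}], [-t*e^{5*t}, 0, (1 - t)*e^{5*t}]]

A has Jordan form J = [[5, 1, 0], [0, 5, 0], [0, 0, 5]] with A = PJP^{-1}, so e^{tA} = P e^{tJ} P^{-1}.

For a Jordan block J_k(λ), e^{tJ_k(λ)} = e^{λt} · (I + tN + t^2 N^2/2! + ... + t^{k-1} N^{k-1}/(k-1)!) where N is the nilpotent superdiagonal part.

Assembling the blocks and conjugating back gives the entries of e^{tA} as shown above.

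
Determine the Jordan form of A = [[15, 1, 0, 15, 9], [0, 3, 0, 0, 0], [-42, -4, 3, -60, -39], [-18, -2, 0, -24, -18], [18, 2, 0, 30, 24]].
J = [[3, 1, 0, 0, 0], [0, 3, 0, 0, 0], [0, 0, 3, 0, 0], [0, 0, 0, 6, 0], [0, 0, 0, 0, 6]]

The characteristic polynomial is det(xI - A) = (x - 6)^2(x - 3)^3, so the eigenvalues are 3 (algebraic multiplicity 3), 6 (algebraic multiplicity 2).

For λ = 3: rank(A - 3I) = 3, rank((A - 3I)^2) = 2. The eigenspace has dimension 5 - 3 = 2, so there are 2 Jordan blocks; the rank sequence gives block sizes [2, 1].

For λ = 6: rank(A - 6I) = 3. The eigenspace has dimension 5 - 3 = 2, so there are 2 Jordan blocks; the rank sequence gives block sizes [1, 1].

Assembling the blocks gives the Jordan form J above.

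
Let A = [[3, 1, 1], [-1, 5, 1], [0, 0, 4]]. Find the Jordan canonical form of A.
The characteristic polynomial is det(xI - A) = (x - 4)^3, so the eigenvalues are 4 (algebraic multiplicity 3).

For λ = 4: rank(A - 4I) = 1, rank((A - 4I)^2) = 0. The eigenspace has dimension 3 - 1 = 2, so there are 2 Jordan blocks; the rank sequence gives block sizes [2, 1].

Assembling the blocks gives the Jordan form J above.

J = [[4, 1, 0], [0, 4, 0], [0, 0, 4]]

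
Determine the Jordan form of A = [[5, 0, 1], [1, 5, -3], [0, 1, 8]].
The characteristic polynomial is det(xI - A) = (x - 6)^3, so the eigenvalues are 6 (algebraic multiplicity 3).

For λ = 6: rank(A - 6I) = 2, rank((A - 6I)^2) = 1, rank((A - 6I)^3) = 0. The eigenspace has dimension 3 - 2 = 1, so there is 1 Jordan block; the rank sequence gives block sizes [3].

Assembling the blocks gives the Jordan form J above.

J = [[6, 1, 0], [0, 6, 1], [0, 0, 6]]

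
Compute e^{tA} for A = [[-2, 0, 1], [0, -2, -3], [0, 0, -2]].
A has Jordan form J = [[-2, 1, 0], [0, -2, 0], [0, 0, -2]] with A = PJP^{-1}, so e^{tA} = P e^{tJ} P^{-1}.

For a Jordan block J_k(λ), e^{tJ_k(λ)} = e^{λt} · (I + tN + t^2 N^2/2! + ... + t^{k-1} N^{k-1}/(k-1)!) where N is the nilpotent superdiagonal part.

Assembling the blocks and conjugating back gives the entries of e^{tA} as shown above.

e^{tA} = [[e^{-2*t}, 0, t*e^{-2*t}], [0, e^{-2*t}, -3*t*e^{-2*t}], [0, 0, e^{-2*t}]]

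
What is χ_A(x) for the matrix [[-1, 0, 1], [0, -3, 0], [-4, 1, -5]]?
χ_A(x) = (x + 3)^3

xI - A = [[x + 1, 0, -1], [0, x + 3, 0], [4, -1, x + 5]].

Expanding det(xI - A) along the first row:
det(xI - A) = + (x + 1)·det([[x + 3, 0], [-1, x + 5]]) - (0)·det([[0, 0], [4, x + 5]]) + (-1)·det([[0, x + 3], [4, -1]]).

Evaluating gives χ_A(x) = x^3 + 9x^2 + 27x + 27 = (x + 3)^3.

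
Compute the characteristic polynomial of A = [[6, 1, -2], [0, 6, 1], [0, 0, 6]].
χ_A(x) = (x - 6)^3

xI - A = [[x - 6, -1, 2], [0, x - 6, -1], [0, 0, x - 6]].

Expanding det(xI - A) along the first row:
det(xI - A) = + (x - 6)·det([[x - 6, -1], [0, x - 6]]) - (-1)·det([[0, -1], [0, x - 6]]) + (2)·det([[0, x - 6], [0, 0]]).

Evaluating gives χ_A(x) = x^3 - 18x^2 + 108x - 216 = (x - 6)^3.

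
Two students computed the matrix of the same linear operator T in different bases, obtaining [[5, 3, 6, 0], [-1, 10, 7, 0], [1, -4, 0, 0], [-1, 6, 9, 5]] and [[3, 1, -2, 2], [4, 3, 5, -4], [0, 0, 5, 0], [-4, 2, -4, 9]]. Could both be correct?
Yes.

Two matrices over a field are similar if and only if they have the same invariant factors.

Both A and B have characteristic polynomial (x - 5)^4 and minimal polynomial (x - 5)^3. Computing further, both have invariant factors x - 5, (x - 5)^3. Hence A and B are similar.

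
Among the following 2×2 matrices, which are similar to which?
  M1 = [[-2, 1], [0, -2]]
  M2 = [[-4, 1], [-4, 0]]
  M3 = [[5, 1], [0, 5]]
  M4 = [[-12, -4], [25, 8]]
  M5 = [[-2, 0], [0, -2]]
Characteristic polynomials: χ_{M1} = (x + 2)^2, χ_{M2} = (x + 2)^2, χ_{M3} = (x - 5)^2, χ_{M4} = (x + 2)^2, χ_{M5} = (x + 2)^2.

{M1, M2, M4}: invariant factors (x + 2)^2.

{M3}: invariant factors (x - 5)^2.

{M5}: invariant factors x + 2, x + 2.

Matrices are similar if and only if their invariant-factor lists agree; the partition into similarity classes is {M1, M2, M4}, {M3}, {M5}.

3 classes: {M1, M2, M4}, {M3}, {M5}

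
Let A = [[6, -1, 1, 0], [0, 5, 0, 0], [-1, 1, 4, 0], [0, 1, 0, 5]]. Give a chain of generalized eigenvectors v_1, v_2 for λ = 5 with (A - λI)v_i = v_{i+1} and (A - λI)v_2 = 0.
v_1 = [[2, 1, -2, -1]]^T, v_2 = [[-1, 0, 1, 1]]^T

We seek v_1 ∈ ker((A - 5I)^2) \ ker(A - 5I), then set v_{i+1} = (A - 5I) v_i.

One such chain is v_1 = [[2, 1, -2, -1]]^T, v_2 = [[-1, 0, 1, 1]]^T. Check: (A - 5I) v_2 = [[0, 0, 0, 0]]^T = 0.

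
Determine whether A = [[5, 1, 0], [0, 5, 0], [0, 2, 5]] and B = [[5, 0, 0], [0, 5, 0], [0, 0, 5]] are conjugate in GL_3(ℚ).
Both have characteristic polynomial (x - 5)^3, but the minimal polynomial of A is (x - 5)^2 while the minimal polynomial of B is x - 5. The minimal polynomial is a similarity invariant, so A and B are not similar.

No.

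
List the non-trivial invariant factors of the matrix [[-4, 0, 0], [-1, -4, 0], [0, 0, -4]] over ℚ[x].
x + 4, (x + 4)^2

The Jordan structure of A has elementary divisors (x + 4)^2, (x + 4). Arranging the block sizes at each eigenvalue in decreasing order and taking row products gives the invariant factors.

Invariant factors (smallest first, each dividing the next): x + 4, (x + 4)^2.

Check: the last factor (x + 4)^2 is the minimal polynomial, and the product (x + 4)^3 is the characteristic polynomial.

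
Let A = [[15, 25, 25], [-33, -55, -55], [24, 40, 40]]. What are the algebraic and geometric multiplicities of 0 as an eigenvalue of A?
The characteristic polynomial is x^3, so the factor x appears with exponent 3: the algebraic multiplicity is 3.

rank(A) = 1, so the eigenspace has dimension 3 - 1 = 2: the geometric multiplicity is 2.

Since 2 < 3, A is not diagonalizable.

algebraic multiplicity 3, geometric multiplicity 2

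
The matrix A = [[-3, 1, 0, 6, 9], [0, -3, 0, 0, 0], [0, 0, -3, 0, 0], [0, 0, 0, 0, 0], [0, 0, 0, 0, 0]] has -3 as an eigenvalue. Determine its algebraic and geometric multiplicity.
The characteristic polynomial is x^2(x + 3)^3, so the factor x + 3 appears with exponent 3: the algebraic multiplicity is 3.

rank(A + 3I) = 3, so the eigenspace has dimension 5 - 3 = 2: the geometric multiplicity is 2.

Since 2 < 3, A is not diagonalizable.

algebraic multiplicity 3, geometric multiplicity 2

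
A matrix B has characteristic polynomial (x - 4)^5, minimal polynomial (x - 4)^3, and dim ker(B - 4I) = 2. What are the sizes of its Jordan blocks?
Jordan blocks: (4, 3), (4, 2)

λ = 4: algebraic multiplicity 5 (exponent in χ_B), largest block size 3 (exponent in m_B), 2 blocks (geometric multiplicity). These force block sizes [3, 2].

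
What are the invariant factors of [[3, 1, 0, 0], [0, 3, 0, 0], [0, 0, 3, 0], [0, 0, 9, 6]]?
x - 3, (x - 6)(x - 3)^2

The Jordan structure of A has elementary divisors (x - 3)^2, (x - 3), (x - 6). Arranging the block sizes at each eigenvalue in decreasing order and taking row products gives the invariant factors.

Invariant factors (smallest first, each dividing the next): x - 3, (x - 6)(x - 3)^2.

Check: the last factor (x - 6)(x - 3)^2 is the minimal polynomial, and the product (x - 6)(x - 3)^3 is the characteristic polynomial.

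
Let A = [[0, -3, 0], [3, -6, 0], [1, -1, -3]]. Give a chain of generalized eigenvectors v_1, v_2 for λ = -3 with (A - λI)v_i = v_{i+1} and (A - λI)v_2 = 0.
We seek v_1 ∈ ker((A + 3I)^2) \ ker(A + 3I), then set v_{i+1} = (A + 3I) v_i.

One such chain is v_1 = [[-5, -4, -2]]^T, v_2 = [[-3, -3, -1]]^T. Check: (A + 3I) v_2 = [[0, 0, 0]]^T = 0.

v_1 = [[-5, -4, -2]]^T, v_2 = [[-3, -3, -1]]^T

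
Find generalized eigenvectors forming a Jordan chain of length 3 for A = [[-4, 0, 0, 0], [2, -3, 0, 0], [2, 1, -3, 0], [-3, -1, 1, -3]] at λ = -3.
We seek v_1 ∈ ker((A + 3I)^3) \ ker((A + 3I)^2), then set v_{i+1} = (A + 3I) v_i.

One such chain is v_1 = [[0, 1, 1, -1]]^T, v_2 = [[0, 0, 1, 0]]^T, v_3 = [[0, 0, 0, 1]]^T. Check: (A + 3I) v_3 = [[0, 0, 0, 0]]^T = 0.

v_1 = [[0, 1, 1, -1]]^T, v_2 = [[0, 0, 1, 0]]^T, v_3 = [[0, 0, 0, 1]]^T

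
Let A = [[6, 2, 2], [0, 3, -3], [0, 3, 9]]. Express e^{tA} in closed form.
e^{tA} = [[e^{6*t}, 2*t*e^{6*t}, 2*t*e^{6*t}], [0, (1 - 3*t)*e^{6*t}, -3*t*e^{6*t}], [0, 3*t*e^{6*t}, (3*t + 1)*e^{6*t}]]

A has Jordan form J = [[6, 1, 0], [0, 6, 0], [0, 0, 6]] with A = PJP^{-1}, so e^{tA} = P e^{tJ} P^{-1}.

For a Jordan block J_k(λ), e^{tJ_k(λ)} = e^{λt} · (I + tN + t^2 N^2/2! + ... + t^{k-1} N^{k-1}/(k-1)!) where N is the nilpotent superdiagonal part.

Assembling the blocks and conjugating back gives the entries of e^{tA} as shown above.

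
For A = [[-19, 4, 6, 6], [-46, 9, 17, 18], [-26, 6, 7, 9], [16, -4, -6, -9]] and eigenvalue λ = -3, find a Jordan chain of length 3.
We seek v_1 ∈ ker((A + 3I)^3) \ ker((A + 3I)^2), then set v_{i+1} = (A + 3I) v_i.

One such chain is v_1 = [[1, 1, 3, -1]]^T, v_2 = [[0, -1, 1, 0]]^T, v_3 = [[2, 5, 4, -2]]^T. Check: (A + 3I) v_3 = [[0, 0, 0, 0]]^T = 0.

v_1 = [[1, 1, 3, -1]]^T, v_2 = [[0, -1, 1, 0]]^T, v_3 = [[2, 5, 4, -2]]^T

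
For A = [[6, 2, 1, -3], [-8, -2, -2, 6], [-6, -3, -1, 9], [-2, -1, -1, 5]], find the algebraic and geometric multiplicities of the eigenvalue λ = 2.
algebraic multiplicity 4, geometric multiplicity 2

The characteristic polynomial is (x - 2)^4, so the factor x - 2 appears with exponent 4: the algebraic multiplicity is 4.

rank(A - 2I) = 2, so the eigenspace has dimension 4 - 2 = 2: the geometric multiplicity is 2.

Since 2 < 4, A is not diagonalizable.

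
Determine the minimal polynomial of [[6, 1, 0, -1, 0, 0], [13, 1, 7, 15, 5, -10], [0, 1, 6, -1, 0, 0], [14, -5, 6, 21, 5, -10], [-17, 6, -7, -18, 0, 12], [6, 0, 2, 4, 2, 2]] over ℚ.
The characteristic polynomial factors as (x - 6)^6. The minimal polynomial is ∏(x - λ)^{k_λ} where k_λ is the size of the largest Jordan block at λ.

For λ = 6: rank(A - 6I) = 3, and the largest Jordan block has size 3 (the smallest k with rank((A - 6I)^k) = rank((A - 6I)^(k+1))).

So m_A(x) = (x - 6)^3.

m_A(x) = (x - 6)^3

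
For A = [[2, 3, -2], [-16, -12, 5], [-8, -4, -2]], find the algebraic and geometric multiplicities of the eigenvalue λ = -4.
algebraic multiplicity 3, geometric multiplicity 1

The characteristic polynomial is (x + 4)^3, so the factor x + 4 appears with exponent 3: the algebraic multiplicity is 3.

rank(A + 4I) = 2, so the eigenspace has dimension 3 - 2 = 1: the geometric multiplicity is 1.

Since 1 < 3, A is not diagonalizable.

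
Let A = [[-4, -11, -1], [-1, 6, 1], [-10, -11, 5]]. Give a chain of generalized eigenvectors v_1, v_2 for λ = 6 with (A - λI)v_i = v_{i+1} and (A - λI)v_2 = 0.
We seek v_1 ∈ ker((A - 6I)^2) \ ker(A - 6I), then set v_{i+1} = (A - 6I) v_i.

One such chain is v_1 = [[-2, 2, -1]]^T, v_2 = [[-1, 1, -1]]^T. Check: (A - 6I) v_2 = [[0, 0, 0]]^T = 0.

v_1 = [[-2, 2, -1]]^T, v_2 = [[-1, 1, -1]]^T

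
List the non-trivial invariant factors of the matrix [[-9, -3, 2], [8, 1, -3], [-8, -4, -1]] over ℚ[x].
(x + 3)^3

The Jordan structure of A has elementary divisors (x + 3)^3. Arranging the block sizes at each eigenvalue in decreasing order and taking row products gives the invariant factors.

Invariant factors (smallest first, each dividing the next): (x + 3)^3.

Check: the last factor (x + 3)^3 is the minimal polynomial, and the product (x + 3)^3 is the characteristic polynomial.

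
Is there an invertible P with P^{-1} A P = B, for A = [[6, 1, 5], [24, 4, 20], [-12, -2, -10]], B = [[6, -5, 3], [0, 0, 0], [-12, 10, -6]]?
Two matrices over a field are similar if and only if they have the same invariant factors.

Both A and B have characteristic polynomial x^3 and minimal polynomial x^2. Computing further, both have invariant factors x, x^2. Hence A and B are similar.

Yes.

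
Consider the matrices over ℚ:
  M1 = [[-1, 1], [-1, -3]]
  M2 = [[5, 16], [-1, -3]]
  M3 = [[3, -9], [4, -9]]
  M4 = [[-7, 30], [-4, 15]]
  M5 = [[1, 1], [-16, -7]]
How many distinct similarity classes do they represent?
Characteristic polynomials: χ_{M1} = (x + 2)^2, χ_{M2} = (x - 1)^2, χ_{M3} = (x + 3)^2, χ_{M4} = (x - 5)(x - 3), χ_{M5} = (x + 3)^2.

{M1}: invariant factors (x + 2)^2.

{M2}: invariant factors (x - 1)^2.

{M3, M5}: invariant factors (x + 3)^2.

{M4}: invariant factors (x - 5)(x - 3).

Matrices are similar if and only if their invariant-factor lists agree; the partition into similarity classes is {M1}, {M2}, {M3, M5}, {M4}.

4 classes: {M1}, {M2}, {M3, M5}, {M4}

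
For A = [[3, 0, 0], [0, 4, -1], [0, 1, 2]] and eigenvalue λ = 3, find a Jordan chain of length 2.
v_1 = [[-1, 2, 1]]^T, v_2 = [[0, 1, 1]]^T

We seek v_1 ∈ ker((A - 3I)^2) \ ker(A - 3I), then set v_{i+1} = (A - 3I) v_i.

One such chain is v_1 = [[-1, 2, 1]]^T, v_2 = [[0, 1, 1]]^T. Check: (A - 3I) v_2 = [[0, 0, 0]]^T = 0.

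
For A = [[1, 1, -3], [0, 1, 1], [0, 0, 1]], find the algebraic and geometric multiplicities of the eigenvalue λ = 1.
The characteristic polynomial is (x - 1)^3, so the factor x - 1 appears with exponent 3: the algebraic multiplicity is 3.

rank(A - I) = 2, so the eigenspace has dimension 3 - 2 = 1: the geometric multiplicity is 1.

Since 1 < 3, A is not diagonalizable.

algebraic multiplicity 3, geometric multiplicity 1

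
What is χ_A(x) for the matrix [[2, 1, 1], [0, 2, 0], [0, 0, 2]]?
xI - A = [[x - 2, -1, -1], [0, x - 2, 0], [0, 0, x - 2]].

Expanding det(xI - A) along the first row:
det(xI - A) = + (x - 2)·det([[x - 2, 0], [0, x - 2]]) - (-1)·det([[0, 0], [0, x - 2]]) + (-1)·det([[0, x - 2], [0, 0]]).

Evaluating gives χ_A(x) = x^3 - 6x^2 + 12x - 8 = (x - 2)^3.

χ_A(x) = (x - 2)^3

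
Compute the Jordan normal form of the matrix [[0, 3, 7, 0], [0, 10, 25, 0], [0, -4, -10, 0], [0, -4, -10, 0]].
J = [[0, 1, 0, 0], [0, 0, 1, 0], [0, 0, 0, 0], [0, 0, 0, 0]]

The characteristic polynomial is det(xI - A) = x^4, so the eigenvalues are 0 (algebraic multiplicity 4).

For λ = 0: rank(A) = 2, rank(A^2) = 1, rank(A^3) = 0. The eigenspace has dimension 4 - 2 = 2, so there are 2 Jordan blocks; the rank sequence gives block sizes [3, 1].

Assembling the blocks gives the Jordan form J above.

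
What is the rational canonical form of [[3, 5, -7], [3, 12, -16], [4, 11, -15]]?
The invariant factors of A (the non-unit diagonal entries of the Smith normal form of xI - A over ℚ[x]) are x^3 + 2, each dividing the next. The characteristic polynomial is their product, x^3 + 2.

The rational canonical form is the block-diagonal matrix of companion matrices C(f_i):
R = [[0, 0, -2], [1, 0, 0], [0, 1, 0]].

Note the characteristic polynomial does not split into linear factors over ℚ, so A has no Jordan form over ℚ; the rational canonical form exists over any field.

R = [[0, 0, -2], [1, 0, 0], [0, 1, 0]]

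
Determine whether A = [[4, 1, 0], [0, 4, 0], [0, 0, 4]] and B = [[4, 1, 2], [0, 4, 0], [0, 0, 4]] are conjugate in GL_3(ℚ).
Yes.

Two matrices over a field are similar if and only if they have the same invariant factors.

Both A and B have characteristic polynomial (x - 4)^3 and minimal polynomial (x - 4)^2. Computing further, both have invariant factors x - 4, (x - 4)^2. Hence A and B are similar.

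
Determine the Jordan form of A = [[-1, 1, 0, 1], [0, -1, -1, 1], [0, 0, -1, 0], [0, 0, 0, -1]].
The characteristic polynomial is det(xI - A) = (x + 1)^4, so the eigenvalues are -1 (algebraic multiplicity 4).

For λ = -1: rank(A + I) = 2, rank((A + I)^2) = 1, rank((A + I)^3) = 0. The eigenspace has dimension 4 - 2 = 2, so there are 2 Jordan blocks; the rank sequence gives block sizes [3, 1].

Assembling the blocks gives the Jordan form J above.

J = [[-1, 1, 0, 0], [0, -1, 1, 0], [0, 0, -1, 0], [0, 0, 0, -1]]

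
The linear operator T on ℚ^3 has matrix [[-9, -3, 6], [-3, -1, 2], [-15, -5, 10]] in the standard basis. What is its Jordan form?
The characteristic polynomial is det(xI - A) = x^3, so the eigenvalues are 0 (algebraic multiplicity 3).

For λ = 0: rank(A) = 1, rank(A^2) = 0. The eigenspace has dimension 3 - 1 = 2, so there are 2 Jordan blocks; the rank sequence gives block sizes [2, 1].

Assembling the blocks gives the Jordan form J above.

J = [[0, 1, 0], [0, 0, 0], [0, 0, 0]]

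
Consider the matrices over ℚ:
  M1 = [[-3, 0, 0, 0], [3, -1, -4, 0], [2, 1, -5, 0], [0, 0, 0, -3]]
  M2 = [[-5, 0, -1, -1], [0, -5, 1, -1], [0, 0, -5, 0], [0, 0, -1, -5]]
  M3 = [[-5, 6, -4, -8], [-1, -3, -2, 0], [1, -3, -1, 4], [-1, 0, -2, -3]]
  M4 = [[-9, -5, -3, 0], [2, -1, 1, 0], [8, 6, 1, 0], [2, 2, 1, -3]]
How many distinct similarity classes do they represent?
Characteristic polynomials: χ_{M1} = (x + 3)^4, χ_{M2} = (x + 5)^4, χ_{M3} = (x + 3)^4, χ_{M4} = (x + 3)^4.

{M1, M3, M4}: invariant factors x + 3, (x + 3)^3.

{M2}: invariant factors x + 5, (x + 5)^3.

Matrices are similar if and only if their invariant-factor lists agree; the partition into similarity classes is {M1, M3, M4}, {M2}.

2 classes: {M1, M3, M4}, {M2}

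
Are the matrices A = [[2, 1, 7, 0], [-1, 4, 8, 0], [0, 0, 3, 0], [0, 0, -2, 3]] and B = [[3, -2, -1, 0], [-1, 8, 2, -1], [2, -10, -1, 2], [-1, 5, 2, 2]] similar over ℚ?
Two matrices over a field are similar if and only if they have the same invariant factors.

Both A and B have characteristic polynomial (x - 3)^4 and minimal polynomial (x - 3)^3. Computing further, both have invariant factors x - 3, (x - 3)^3. Hence A and B are similar.

Yes.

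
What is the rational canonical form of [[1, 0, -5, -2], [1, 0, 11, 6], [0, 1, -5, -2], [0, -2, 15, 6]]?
The invariant factors of A (the non-unit diagonal entries of the Smith normal form of xI - A over ℚ[x]) are (x - 2)(x^3 + 2x - 4), each dividing the next. The characteristic polynomial is their product, (x - 2)(x^3 + 2x - 4).

The rational canonical form is the block-diagonal matrix of companion matrices C(f_i):
R = [[0, 0, 0, -8], [1, 0, 0, 8], [0, 1, 0, -2], [0, 0, 1, 2]].

Note the characteristic polynomial does not split into linear factors over ℚ, so A has no Jordan form over ℚ; the rational canonical form exists over any field.

R = [[0, 0, 0, -8], [1, 0, 0, 8], [0, 1, 0, -2], [0, 0, 1, 2]]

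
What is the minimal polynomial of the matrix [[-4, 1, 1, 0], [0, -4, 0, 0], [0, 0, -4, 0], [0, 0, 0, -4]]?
The characteristic polynomial factors as (x + 4)^4. The minimal polynomial is ∏(x - λ)^{k_λ} where k_λ is the size of the largest Jordan block at λ.

For λ = -4: rank(A + 4I) = 1, and the largest Jordan block has size 2 (the smallest k with rank((A + 4I)^k) = rank((A + 4I)^(k+1))).

So m_A(x) = (x + 4)^2.

m_A(x) = (x + 4)^2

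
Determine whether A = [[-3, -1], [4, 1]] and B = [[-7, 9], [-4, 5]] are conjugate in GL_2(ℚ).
Two matrices over a field are similar if and only if they have the same invariant factors.

Both A and B have characteristic polynomial (x + 1)^2 and minimal polynomial (x + 1)^2. Computing further, both have invariant factors (x + 1)^2. Hence A and B are similar.

Yes.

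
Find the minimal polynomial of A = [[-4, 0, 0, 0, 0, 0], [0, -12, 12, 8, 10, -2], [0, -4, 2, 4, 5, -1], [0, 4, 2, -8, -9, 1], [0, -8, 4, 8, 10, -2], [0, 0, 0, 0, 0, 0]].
m_A(x) = x^2(x + 4)

The characteristic polynomial factors as x^3(x + 4)^3. The minimal polynomial is ∏(x - λ)^{k_λ} where k_λ is the size of the largest Jordan block at λ.

For λ = -4: rank(A + 4I) = 3, and the largest Jordan block has size 1 (the smallest k with rank((A + 4I)^k) = rank((A + 4I)^(k+1))).
For λ = 0: rank(A) = 4, and the largest Jordan block has size 2 (the smallest k with rank(A^k) = rank(A^(k+1))).

So m_A(x) = x^2(x + 4).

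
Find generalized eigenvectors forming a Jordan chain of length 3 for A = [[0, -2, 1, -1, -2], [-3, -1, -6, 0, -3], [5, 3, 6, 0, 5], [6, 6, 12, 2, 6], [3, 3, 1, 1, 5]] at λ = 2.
We seek v_1 ∈ ker((A - 2I)^3) \ ker((A - 2I)^2), then set v_{i+1} = (A - 2I) v_i.

One such chain is v_1 = [[0, 4, -2, -8, -1]]^T, v_2 = [[0, 3, -1, -6, -1]]^T, v_3 = [[1, 0, 0, 0, -1]]^T. Check: (A - 2I) v_3 = [[0, 0, 0, 0, 0]]^T = 0.

v_1 = [[0, 4, -2, -8, -1]]^T, v_2 = [[0, 3, -1, -6, -1]]^T, v_3 = [[1, 0, 0, 0, -1]]^T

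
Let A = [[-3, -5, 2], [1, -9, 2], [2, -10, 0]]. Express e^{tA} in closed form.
A has Jordan form J = [[-4, 1, 0], [0, -4, 0], [0, 0, -4]] with A = PJP^{-1}, so e^{tA} = P e^{tJ} P^{-1}.

For a Jordan block J_k(λ), e^{tJ_k(λ)} = e^{λt} · (I + tN + t^2 N^2/2! + ... + t^{k-1} N^{k-1}/(k-1)!) where N is the nilpotent superdiagonal part.

Assembling the blocks and conjugating back gives the entries of e^{tA} as shown above.

e^{tA} = [[(t + 1)*e^{-4*t}, -5*t*e^{-4*t}, 2*t*e^{-4*t}], [t*e^{-4*t}, (1 - 5*t)*e^{-4*t}, 2*t*e^{-4*t}], [2*t*e^{-4*t}, -10*t*e^{-4*t}, (4*t + 1)*e^{-4*t}]]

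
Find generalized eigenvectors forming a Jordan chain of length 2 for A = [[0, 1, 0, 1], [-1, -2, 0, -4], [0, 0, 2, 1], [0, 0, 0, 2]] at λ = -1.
We seek v_1 ∈ ker((A + I)^2) \ ker(A + I), then set v_{i+1} = (A + I) v_i.

One such chain is v_1 = [[0, 1, 0, 0]]^T, v_2 = [[1, -1, 0, 0]]^T. Check: (A + I) v_2 = [[0, 0, 0, 0]]^T = 0.

v_1 = [[0, 1, 0, 0]]^T, v_2 = [[1, -1, 0, 0]]^T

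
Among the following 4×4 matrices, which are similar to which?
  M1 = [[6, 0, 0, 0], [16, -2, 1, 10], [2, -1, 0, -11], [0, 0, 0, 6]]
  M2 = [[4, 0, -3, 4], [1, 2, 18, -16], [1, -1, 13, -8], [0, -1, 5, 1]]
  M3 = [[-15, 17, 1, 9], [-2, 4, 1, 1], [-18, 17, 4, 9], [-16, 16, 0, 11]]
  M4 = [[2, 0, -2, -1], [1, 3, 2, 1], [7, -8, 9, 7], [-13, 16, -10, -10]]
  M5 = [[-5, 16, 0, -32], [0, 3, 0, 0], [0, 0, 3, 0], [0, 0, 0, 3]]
Characteristic polynomials: χ_{M1} = (x - 6)^2(x + 1)^2, χ_{M2} = (x - 5)^4, χ_{M3} = (x - 3)^3(x + 5), χ_{M4} = (x - 3)^3(x + 5), χ_{M5} = (x - 3)^3(x + 5).

{M1}: invariant factors x - 6, (x - 6)(x + 1)^2.

{M2}: invariant factors x - 5, (x - 5)^3.

{M3, M4}: invariant factors x - 3, (x - 3)^2(x + 5).

{M5}: invariant factors x - 3, x - 3, (x - 3)(x + 5).

Matrices are similar if and only if their invariant-factor lists agree; the partition into similarity classes is {M1}, {M2}, {M3, M4}, {M5}.

4 classes: {M1}, {M2}, {M3, M4}, {M5}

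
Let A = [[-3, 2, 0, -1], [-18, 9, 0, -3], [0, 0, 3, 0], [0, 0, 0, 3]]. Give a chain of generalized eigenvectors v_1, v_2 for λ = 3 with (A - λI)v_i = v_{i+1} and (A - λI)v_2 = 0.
We seek v_1 ∈ ker((A - 3I)^2) \ ker(A - 3I), then set v_{i+1} = (A - 3I) v_i.

One such chain is v_1 = [[-2, -7, -2, -3]]^T, v_2 = [[1, 3, 0, 0]]^T. Check: (A - 3I) v_2 = [[0, 0, 0, 0]]^T = 0.

v_1 = [[-2, -7, -2, -3]]^T, v_2 = [[1, 3, 0, 0]]^T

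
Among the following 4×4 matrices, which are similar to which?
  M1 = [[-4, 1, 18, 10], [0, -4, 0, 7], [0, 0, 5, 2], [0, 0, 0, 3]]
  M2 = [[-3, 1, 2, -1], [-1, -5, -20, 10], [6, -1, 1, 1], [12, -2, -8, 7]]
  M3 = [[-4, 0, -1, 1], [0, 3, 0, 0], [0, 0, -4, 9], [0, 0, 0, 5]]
Characteristic polynomials: χ_{M1} = (x - 5)(x - 3)(x + 4)^2, χ_{M2} = (x - 5)(x - 3)(x + 4)^2, χ_{M3} = (x - 5)(x - 3)(x + 4)^2.

{M1, M2, M3}: invariant factors (x - 5)(x - 3)(x + 4)^2.

Matrices are similar if and only if their invariant-factor lists agree; the partition into similarity classes is {M1, M2, M3}.

1 class: {M1, M2, M3}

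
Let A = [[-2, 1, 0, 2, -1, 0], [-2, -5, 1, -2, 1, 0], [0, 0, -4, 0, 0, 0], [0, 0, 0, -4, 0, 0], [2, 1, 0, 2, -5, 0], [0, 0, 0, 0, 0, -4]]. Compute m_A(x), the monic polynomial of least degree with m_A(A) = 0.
The characteristic polynomial factors as (x + 4)^6. The minimal polynomial is ∏(x - λ)^{k_λ} where k_λ is the size of the largest Jordan block at λ.

For λ = -4: rank(A + 4I) = 2, and the largest Jordan block has size 3 (the smallest k with rank((A + 4I)^k) = rank((A + 4I)^(k+1))).

So m_A(x) = (x + 4)^3.

m_A(x) = (x + 4)^3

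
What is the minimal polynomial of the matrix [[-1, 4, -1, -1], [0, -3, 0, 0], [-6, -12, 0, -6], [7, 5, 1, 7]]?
The characteristic polynomial factors as x^2(x - 6)(x + 3). The minimal polynomial is ∏(x - λ)^{k_λ} where k_λ is the size of the largest Jordan block at λ.

For λ = -3: rank(A + 3I) = 3, and the largest Jordan block has size 1 (the smallest k with rank((A + 3I)^k) = rank((A + 3I)^(k+1))).
For λ = 0: rank(A) = 3, and the largest Jordan block has size 2 (the smallest k with rank(A^k) = rank(A^(k+1))).
For λ = 6: rank(A - 6I) = 3, and the largest Jordan block has size 1 (the smallest k with rank((A - 6I)^k) = rank((A - 6I)^(k+1))).

So m_A(x) = x^2(x - 6)(x + 3).

m_A(x) = x^2(x - 6)(x + 3)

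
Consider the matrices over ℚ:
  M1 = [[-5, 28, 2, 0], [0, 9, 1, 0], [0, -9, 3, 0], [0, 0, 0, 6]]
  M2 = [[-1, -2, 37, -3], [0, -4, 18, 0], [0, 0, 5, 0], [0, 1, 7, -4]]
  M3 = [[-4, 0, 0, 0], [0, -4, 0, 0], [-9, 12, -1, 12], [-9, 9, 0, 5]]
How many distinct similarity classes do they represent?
3 classes: {M1}, {M2}, {M3}

Characteristic polynomials: χ_{M1} = (x - 6)^3(x + 5), χ_{M2} = (x - 5)(x + 1)(x + 4)^2, χ_{M3} = (x - 5)(x + 1)(x + 4)^2.

{M1}: invariant factors x - 6, (x - 6)^2(x + 5).

{M2}: invariant factors (x - 5)(x + 1)(x + 4)^2.

{M3}: invariant factors x + 4, (x - 5)(x + 1)(x + 4).

Matrices are similar if and only if their invariant-factor lists agree; the partition into similarity classes is {M1}, {M2}, {M3}.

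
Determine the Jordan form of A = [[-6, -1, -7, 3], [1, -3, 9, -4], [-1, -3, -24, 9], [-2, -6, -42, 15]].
The characteristic polynomial is det(xI - A) = (x + 3)(x + 5)^3, so the eigenvalues are -5 (algebraic multiplicity 3), -3 (algebraic multiplicity 1).

For λ = -5: rank(A + 5I) = 3, rank((A + 5I)^2) = 2, rank((A + 5I)^3) = 1. The eigenspace has dimension 4 - 3 = 1, so there is 1 Jordan block; the rank sequence gives block sizes [3].

For λ = -3: algebraic multiplicity 1 gives one 1×1 block.

Assembling the blocks gives the Jordan form J above.

J = [[-5, 1, 0, 0], [0, -5, 1, 0], [0, 0, -5, 0], [0, 0, 0, -3]]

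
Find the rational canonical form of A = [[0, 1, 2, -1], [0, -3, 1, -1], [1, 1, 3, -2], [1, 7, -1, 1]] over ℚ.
The invariant factors of A (the non-unit diagonal entries of the Smith normal form of xI - A over ℚ[x]) are (x + 1)^2(x^2 - 3x - 1), each dividing the next. The characteristic polynomial is their product, (x + 1)^2(x^2 - 3x - 1).

The rational canonical form is the block-diagonal matrix of companion matrices C(f_i):
R = [[0, 0, 0, 1], [1, 0, 0, 5], [0, 1, 0, 6], [0, 0, 1, 1]].

Note the characteristic polynomial does not split into linear factors over ℚ, so A has no Jordan form over ℚ; the rational canonical form exists over any field.

R = [[0, 0, 0, 1], [1, 0, 0, 5], [0, 1, 0, 6], [0, 0, 1, 1]]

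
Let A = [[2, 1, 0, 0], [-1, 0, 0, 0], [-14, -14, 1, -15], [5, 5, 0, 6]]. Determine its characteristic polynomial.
xI - A = [[x - 2, -1, 0, 0], [1, x, 0, 0], [14, 14, x - 1, 15], [-5, -5, 0, x - 6]].

Expanding det(xI - A) along the first row:
det(xI - A) = + (x - 2)·det([[x, 0, 0], [14, x - 1, 15], [-5, 0, x - 6]]) - (-1)·det([[1, 0, 0], [14, x - 1, 15], [-5, 0, x - 6]]) + (0)·det([[1, x, 0], [14, 14, 15], [-5, -5, x - 6]]) - (0)·det([[1, x, 0], [14, 14, x - 1], [-5, -5, 0]]).

Evaluating gives χ_A(x) = x^4 - 9x^3 + 21x^2 - 19x + 6 = (x - 6)(x - 1)^3.

χ_A(x) = (x - 6)(x - 1)^3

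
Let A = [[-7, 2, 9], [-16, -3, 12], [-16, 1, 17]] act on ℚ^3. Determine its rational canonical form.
The invariant factors of A (the non-unit diagonal entries of the Smith normal form of xI - A over ℚ[x]) are (x - 5)(x^2 - 2x + 5), each dividing the next. The characteristic polynomial is their product, (x - 5)(x^2 - 2x + 5).

The rational canonical form is the block-diagonal matrix of companion matrices C(f_i):
R = [[0, 0, 25], [1, 0, -15], [0, 1, 7]].

Note the characteristic polynomial does not split into linear factors over ℚ, so A has no Jordan form over ℚ; the rational canonical form exists over any field.

R = [[0, 0, 25], [1, 0, -15], [0, 1, 7]]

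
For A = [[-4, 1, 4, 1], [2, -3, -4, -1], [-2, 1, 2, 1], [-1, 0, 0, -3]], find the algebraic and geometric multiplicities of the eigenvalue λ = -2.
algebraic multiplicity 4, geometric multiplicity 2

The characteristic polynomial is (x + 2)^4, so the factor x + 2 appears with exponent 4: the algebraic multiplicity is 4.

rank(A + 2I) = 2, so the eigenspace has dimension 4 - 2 = 2: the geometric multiplicity is 2.

Since 2 < 4, A is not diagonalizable.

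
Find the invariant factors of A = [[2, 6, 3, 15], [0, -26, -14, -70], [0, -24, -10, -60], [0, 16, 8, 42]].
x - 2, x - 2, (x - 2)^2

The Jordan structure of A has elementary divisors (x - 2)^2, (x - 2), (x - 2). Arranging the block sizes at each eigenvalue in decreasing order and taking row products gives the invariant factors.

Invariant factors (smallest first, each dividing the next): x - 2, x - 2, (x - 2)^2.

Check: the last factor (x - 2)^2 is the minimal polynomial, and the product (x - 2)^4 is the characteristic polynomial.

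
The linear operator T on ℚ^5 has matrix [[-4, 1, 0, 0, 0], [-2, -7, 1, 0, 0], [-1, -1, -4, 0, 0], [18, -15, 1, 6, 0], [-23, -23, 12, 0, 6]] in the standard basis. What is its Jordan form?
J = [[-5, 1, 0, 0, 0], [0, -5, 1, 0, 0], [0, 0, -5, 0, 0], [0, 0, 0, 6, 0], [0, 0, 0, 0, 6]]

The characteristic polynomial is det(xI - A) = (x - 6)^2(x + 5)^3, so the eigenvalues are -5 (algebraic multiplicity 3), 6 (algebraic multiplicity 2).

For λ = -5: rank(A + 5I) = 4, rank((A + 5I)^2) = 3, rank((A + 5I)^3) = 2. The eigenspace has dimension 5 - 4 = 1, so there is 1 Jordan block; the rank sequence gives block sizes [3].

For λ = 6: rank(A - 6I) = 3. The eigenspace has dimension 5 - 3 = 2, so there are 2 Jordan blocks; the rank sequence gives block sizes [1, 1].

Assembling the blocks gives the Jordan form J above.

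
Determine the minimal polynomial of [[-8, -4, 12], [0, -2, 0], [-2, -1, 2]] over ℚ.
m_A(x) = (x + 2)^2(x + 4)

The characteristic polynomial factors as (x + 2)^2(x + 4). The minimal polynomial is ∏(x - λ)^{k_λ} where k_λ is the size of the largest Jordan block at λ.

For λ = -4: rank(A + 4I) = 2, and the largest Jordan block has size 1 (the smallest k with rank((A + 4I)^k) = rank((A + 4I)^(k+1))).
For λ = -2: rank(A + 2I) = 2, and the largest Jordan block has size 2 (the smallest k with rank((A + 2I)^k) = rank((A + 2I)^(k+1))).

So m_A(x) = (x + 2)^2(x + 4).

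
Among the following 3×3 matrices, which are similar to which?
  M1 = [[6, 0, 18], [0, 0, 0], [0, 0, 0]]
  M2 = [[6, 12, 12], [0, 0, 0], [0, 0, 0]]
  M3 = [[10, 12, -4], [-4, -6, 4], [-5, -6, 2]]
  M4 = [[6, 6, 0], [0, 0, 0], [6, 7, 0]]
2 classes: {M1, M2}, {M3, M4}

Characteristic polynomials: χ_{M1} = x^2(x - 6), χ_{M2} = x^2(x - 6), χ_{M3} = x^2(x - 6), χ_{M4} = x^2(x - 6).

{M1, M2}: invariant factors x, x(x - 6).

{M3, M4}: invariant factors x^2(x - 6).

Matrices are similar if and only if their invariant-factor lists agree; the partition into similarity classes is {M1, M2}, {M3, M4}.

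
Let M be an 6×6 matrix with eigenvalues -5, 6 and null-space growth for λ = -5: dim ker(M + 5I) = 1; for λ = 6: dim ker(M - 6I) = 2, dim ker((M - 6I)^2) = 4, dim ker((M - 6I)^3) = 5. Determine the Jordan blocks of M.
λ = -5: successive nullity increments [1] count blocks of size ≥ k; block sizes are [1].
λ = 6: successive nullity increments [2, 2, 1] count blocks of size ≥ k; block sizes are [3, 2].

Jordan blocks: (-5, 1), (6, 3), (6, 2)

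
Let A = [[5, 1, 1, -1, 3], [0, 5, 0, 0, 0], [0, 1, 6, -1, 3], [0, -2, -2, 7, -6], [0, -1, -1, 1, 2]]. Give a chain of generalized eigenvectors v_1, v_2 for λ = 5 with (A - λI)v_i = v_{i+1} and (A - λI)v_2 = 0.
We seek v_1 ∈ ker((A - 5I)^2) \ ker(A - 5I), then set v_{i+1} = (A - 5I) v_i.

One such chain is v_1 = [[0, -1, -7, 6, 5]]^T, v_2 = [[1, 0, 1, -2, -1]]^T. Check: (A - 5I) v_2 = [[0, 0, 0, 0, 0]]^T = 0.

v_1 = [[0, -1, -7, 6, 5]]^T, v_2 = [[1, 0, 1, -2, -1]]^T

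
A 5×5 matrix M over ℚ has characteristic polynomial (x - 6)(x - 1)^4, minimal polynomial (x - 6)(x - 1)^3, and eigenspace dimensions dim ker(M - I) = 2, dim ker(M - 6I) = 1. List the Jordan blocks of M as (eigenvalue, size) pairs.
λ = 1: algebraic multiplicity 4 (exponent in χ_M), largest block size 3 (exponent in m_M), 2 blocks (geometric multiplicity). These force block sizes [3, 1].
λ = 6: algebraic multiplicity 1 (exponent in χ_M), largest block size 1 (exponent in m_M), 1 block (geometric multiplicity). This forces block sizes [1].

Jordan blocks: (1, 3), (1, 1), (6, 1)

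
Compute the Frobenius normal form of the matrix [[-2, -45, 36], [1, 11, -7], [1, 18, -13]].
R = [[0, 0, 16], [1, 0, 4], [0, 1, -4]]

The invariant factors of A (the non-unit diagonal entries of the Smith normal form of xI - A over ℚ[x]) are (x - 2)(x + 2)(x + 4), each dividing the next. The characteristic polynomial is their product, (x - 2)(x + 2)(x + 4).

The rational canonical form is the block-diagonal matrix of companion matrices C(f_i):
R = [[0, 0, 16], [1, 0, 4], [0, 1, -4]].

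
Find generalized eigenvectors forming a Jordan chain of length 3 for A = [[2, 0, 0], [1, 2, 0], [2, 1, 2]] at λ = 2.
v_1 = [[1, -3, 1]]^T, v_2 = [[0, 1, -1]]^T, v_3 = [[0, 0, 1]]^T

We seek v_1 ∈ ker((A - 2I)^3) \ ker((A - 2I)^2), then set v_{i+1} = (A - 2I) v_i.

One such chain is v_1 = [[1, -3, 1]]^T, v_2 = [[0, 1, -1]]^T, v_3 = [[0, 0, 1]]^T. Check: (A - 2I) v_3 = [[0, 0, 0]]^T = 0.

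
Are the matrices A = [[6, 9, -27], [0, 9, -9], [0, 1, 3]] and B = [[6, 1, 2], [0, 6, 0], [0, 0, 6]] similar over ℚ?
Two matrices over a field are similar if and only if they have the same invariant factors.

Both A and B have characteristic polynomial (x - 6)^3 and minimal polynomial (x - 6)^2. Computing further, both have invariant factors x - 6, (x - 6)^2. Hence A and B are similar.

Yes.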